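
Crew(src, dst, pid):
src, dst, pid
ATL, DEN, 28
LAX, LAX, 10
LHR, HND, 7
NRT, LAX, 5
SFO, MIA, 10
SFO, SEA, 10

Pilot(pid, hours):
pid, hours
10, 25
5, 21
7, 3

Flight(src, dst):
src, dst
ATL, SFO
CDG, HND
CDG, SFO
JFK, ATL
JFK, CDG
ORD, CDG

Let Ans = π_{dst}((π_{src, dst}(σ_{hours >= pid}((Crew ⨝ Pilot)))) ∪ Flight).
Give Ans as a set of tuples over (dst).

{ATL, CDG, HND, LAX, MIA, SEA, SFO}

Natural join on pid: {(LAX, LAX, 10, 25), (LHR, HND, 7, 3), (NRT, LAX, 5, 21), (SFO, MIA, 10, 25), (SFO, SEA, 10, 25)}
Apply σ_{hours >= pid}; surviving tuples: {(LAX, LAX, 10, 25), (NRT, LAX, 5, 21), (SFO, MIA, 10, 25), (SFO, SEA, 10, 25)}
Projecting to src, dst: {(LAX, LAX), (NRT, LAX), (SFO, MIA), (SFO, SEA)}
Union: {(LAX, LAX), (NRT, LAX), (SFO, MIA), (SFO, SEA)} with {(ATL, SFO), (CDG, HND), (CDG, SFO), (JFK, ATL), (JFK, CDG), (ORD, CDG)} → {(ATL, SFO), (CDG, HND), (CDG, SFO), (JFK, ATL), (JFK, CDG), (LAX, LAX), (NRT, LAX), (ORD, CDG), (SFO, MIA), (SFO, SEA)}
Projecting to dst (3 duplicate(s) eliminated): {ATL, CDG, HND, LAX, MIA, SEA, SFO}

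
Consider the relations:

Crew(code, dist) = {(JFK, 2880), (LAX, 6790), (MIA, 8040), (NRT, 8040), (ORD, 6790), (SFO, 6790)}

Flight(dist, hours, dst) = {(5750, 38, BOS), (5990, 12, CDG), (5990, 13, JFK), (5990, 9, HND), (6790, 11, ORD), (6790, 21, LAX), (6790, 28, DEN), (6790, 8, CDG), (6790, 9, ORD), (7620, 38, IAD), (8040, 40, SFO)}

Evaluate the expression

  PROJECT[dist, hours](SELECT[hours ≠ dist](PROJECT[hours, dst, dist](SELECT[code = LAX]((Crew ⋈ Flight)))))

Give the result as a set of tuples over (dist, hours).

{(6790, 11), (6790, 21), (6790, 28), (6790, 8), (6790, 9)}

Natural join on dist: {(LAX, 6790, 11, ORD), (LAX, 6790, 21, LAX), (LAX, 6790, 28, DEN), (LAX, 6790, 8, CDG), (LAX, 6790, 9, ORD), (MIA, 8040, 40, SFO), (NRT, 8040, 40, SFO), (ORD, 6790, 11, ORD), (ORD, 6790, 21, LAX), (ORD, 6790, 28, DEN), (ORD, 6790, 8, CDG), (ORD, 6790, 9, ORD), (SFO, 6790, 11, ORD), (SFO, 6790, 21, LAX), (SFO, 6790, 28, DEN), (SFO, 6790, 8, CDG), (SFO, 6790, 9, ORD)}
Selection code = LAX: {(LAX, 6790, 11, ORD), (LAX, 6790, 21, LAX), (LAX, 6790, 28, DEN), (LAX, 6790, 8, CDG), (LAX, 6790, 9, ORD)}
π_{hours, dst, dist} gives {(11, ORD, 6790), (21, LAX, 6790), (28, DEN, 6790), (8, CDG, 6790), (9, ORD, 6790)}.
Selection hours ≠ dist: {(11, ORD, 6790), (21, LAX, 6790), (28, DEN, 6790), (8, CDG, 6790), (9, ORD, 6790)}
π_{dist, hours} gives {(6790, 11), (6790, 21), (6790, 28), (6790, 8), (6790, 9)}.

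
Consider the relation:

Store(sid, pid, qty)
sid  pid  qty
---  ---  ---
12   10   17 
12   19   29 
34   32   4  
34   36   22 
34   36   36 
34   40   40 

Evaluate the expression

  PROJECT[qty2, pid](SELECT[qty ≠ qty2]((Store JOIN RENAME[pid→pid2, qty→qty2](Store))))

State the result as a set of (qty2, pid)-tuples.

ρ[pid→pid2, qty→qty2]: schema becomes (sid, pid2, qty2); tuples unchanged.
Store ⋈ RENAME[pid→pid2, qty→qty2](Store) (natural join on sid): {(12, 10, 17, 10, 17), (12, 10, 17, 19, 29), (12, 19, 29, 10, 17), (12, 19, 29, 19, 29), (34, 32, 4, 32, 4), (34, 32, 4, 36, 22), (34, 32, 4, 36, 36), (34, 32, 4, 40, 40), (34, 36, 22, 32, 4), (34, 36, 22, 36, 22), (34, 36, 22, 36, 36), (34, 36, 22, 40, 40), (34, 36, 36, 32, 4), (34, 36, 36, 36, 22), (34, 36, 36, 36, 36), (34, 36, 36, 40, 40), (34, 40, 40, 32, 4), (34, 40, 40, 36, 22), (34, 40, 40, 36, 36), (34, 40, 40, 40, 40)}
Selection qty ≠ qty2: {(12, 10, 17, 19, 29), (12, 19, 29, 10, 17), (34, 32, 4, 36, 22), (34, 32, 4, 36, 36), (34, 32, 4, 40, 40), (34, 36, 22, 32, 4), (34, 36, 22, 36, 36), (34, 36, 22, 40, 40), (34, 36, 36, 32, 4), (34, 36, 36, 36, 22), (34, 36, 36, 40, 40), (34, 40, 40, 32, 4), (34, 40, 40, 36, 22), (34, 40, 40, 36, 36)}
π[qty2, pid]: project onto (qty2, pid) (2 duplicate(s) eliminated) → {(17, 19), (22, 32), (22, 36), (22, 40), (29, 10), (36, 32), (36, 36), (36, 40), (4, 36), (4, 40), (40, 32), (40, 36)}

{(17, 19), (22, 32), (22, 36), (22, 40), (29, 10), (36, 32), (36, 36), (36, 40), (4, 36), (4, 40), (40, 32), (40, 36)}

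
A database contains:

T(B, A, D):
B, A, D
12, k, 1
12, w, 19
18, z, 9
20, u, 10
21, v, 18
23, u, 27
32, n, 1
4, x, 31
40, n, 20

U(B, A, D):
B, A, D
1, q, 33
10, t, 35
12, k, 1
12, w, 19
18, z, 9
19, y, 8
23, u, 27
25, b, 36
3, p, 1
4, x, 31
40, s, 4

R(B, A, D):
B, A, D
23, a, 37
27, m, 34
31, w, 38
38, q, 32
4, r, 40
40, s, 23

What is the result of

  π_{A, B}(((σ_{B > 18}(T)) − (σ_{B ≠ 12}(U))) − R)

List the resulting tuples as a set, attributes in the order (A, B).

{(n, 32), (n, 40), (u, 20), (v, 21)}

Apply σ_{B > 18}; surviving tuples: {(20, u, 10), (21, v, 18), (23, u, 27), (32, n, 1), (40, n, 20)}
Apply σ_{B ≠ 12}; surviving tuples: {(1, q, 33), (10, t, 35), (18, z, 9), (19, y, 8), (23, u, 27), (25, b, 36), (3, p, 1), (4, x, 31), (40, s, 4)}
Taking the difference: {(20, u, 10), (21, v, 18), (32, n, 1), (40, n, 20)}
Taking the difference: {(20, u, 10), (21, v, 18), (32, n, 1), (40, n, 20)}
π[A, B]: project onto (A, B) → {(n, 32), (n, 40), (u, 20), (v, 21)}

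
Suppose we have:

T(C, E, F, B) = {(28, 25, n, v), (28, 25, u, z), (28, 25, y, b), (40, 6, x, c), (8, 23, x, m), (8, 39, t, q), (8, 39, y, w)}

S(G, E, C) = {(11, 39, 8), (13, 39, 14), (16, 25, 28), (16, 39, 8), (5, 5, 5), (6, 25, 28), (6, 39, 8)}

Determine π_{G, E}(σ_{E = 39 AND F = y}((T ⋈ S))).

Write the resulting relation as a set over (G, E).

Natural join on C, E: {(28, 25, n, v, 16), (28, 25, n, v, 6), (28, 25, u, z, 16), (28, 25, u, z, 6), (28, 25, y, b, 16), (28, 25, y, b, 6), (8, 39, t, q, 11), (8, 39, t, q, 16), (8, 39, t, q, 6), (8, 39, y, w, 11), (8, 39, y, w, 16), (8, 39, y, w, 6)}
Filtering on E = 39 AND F = y leaves {(8, 39, y, w, 11), (8, 39, y, w, 16), (8, 39, y, w, 6)}.
Keep only column(s) G, E: {(11, 39), (16, 39), (6, 39)}

{(11, 39), (16, 39), (6, 39)}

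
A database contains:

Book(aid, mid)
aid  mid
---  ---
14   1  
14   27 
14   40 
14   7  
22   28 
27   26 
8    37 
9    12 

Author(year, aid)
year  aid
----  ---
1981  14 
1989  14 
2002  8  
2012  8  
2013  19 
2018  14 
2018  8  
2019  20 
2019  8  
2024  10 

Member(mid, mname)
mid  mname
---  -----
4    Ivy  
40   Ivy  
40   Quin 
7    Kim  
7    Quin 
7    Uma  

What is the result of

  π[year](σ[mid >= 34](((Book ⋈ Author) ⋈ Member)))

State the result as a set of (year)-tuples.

{1981, 1989, 2018}

Book ⋈ Author (natural join on aid): {(14, 1, 1981), (14, 1, 1989), (14, 1, 2018), (14, 27, 1981), (14, 27, 1989), (14, 27, 2018), (14, 40, 1981), (14, 40, 1989), (14, 40, 2018), (14, 7, 1981), (14, 7, 1989), (14, 7, 2018), (8, 37, 2002), (8, 37, 2012), (8, 37, 2018), (8, 37, 2019)}
(Book ⋈ Author) ⋈ Member (natural join on mid): {(14, 40, 1981, Ivy), (14, 40, 1981, Quin), (14, 40, 1989, Ivy), (14, 40, 1989, Quin), (14, 40, 2018, Ivy), (14, 40, 2018, Quin), (14, 7, 1981, Kim), (14, 7, 1981, Quin), (14, 7, 1981, Uma), (14, 7, 1989, Kim), (14, 7, 1989, Quin), (14, 7, 1989, Uma), (14, 7, 2018, Kim), (14, 7, 2018, Quin), (14, 7, 2018, Uma)}
Filtering on mid >= 34 leaves {(14, 40, 1981, Ivy), (14, 40, 1981, Quin), (14, 40, 1989, Ivy), (14, 40, 1989, Quin), (14, 40, 2018, Ivy), (14, 40, 2018, Quin)}.
π_{year} gives {1981, 1989, 2018} (3 duplicate(s) eliminated).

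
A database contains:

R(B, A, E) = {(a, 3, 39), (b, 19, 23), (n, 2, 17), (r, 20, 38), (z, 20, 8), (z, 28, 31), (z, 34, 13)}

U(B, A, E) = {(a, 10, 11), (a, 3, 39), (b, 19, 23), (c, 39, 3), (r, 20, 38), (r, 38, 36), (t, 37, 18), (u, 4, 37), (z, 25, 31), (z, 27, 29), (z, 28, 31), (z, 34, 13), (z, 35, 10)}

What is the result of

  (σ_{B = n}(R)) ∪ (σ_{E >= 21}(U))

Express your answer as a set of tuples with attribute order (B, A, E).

Filtering on B = n leaves {(n, 2, 17)}.
Filtering on E >= 21 leaves {(a, 3, 39), (b, 19, 23), (r, 20, 38), (r, 38, 36), (u, 4, 37), (z, 25, 31), (z, 27, 29), (z, 28, 31)}.
Taking the union: {(a, 3, 39), (b, 19, 23), (n, 2, 17), (r, 20, 38), (r, 38, 36), (u, 4, 37), (z, 25, 31), (z, 27, 29), (z, 28, 31)}

{(a, 3, 39), (b, 19, 23), (n, 2, 17), (r, 20, 38), (r, 38, 36), (u, 4, 37), (z, 25, 31), (z, 27, 29), (z, 28, 31)}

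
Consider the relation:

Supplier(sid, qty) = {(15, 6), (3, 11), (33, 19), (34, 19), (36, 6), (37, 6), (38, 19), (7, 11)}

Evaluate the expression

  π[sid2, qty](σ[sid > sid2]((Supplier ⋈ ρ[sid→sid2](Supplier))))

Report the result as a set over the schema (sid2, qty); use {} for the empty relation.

ρ[sid→sid2]: schema becomes (sid2, qty); tuples unchanged.
Natural join on qty: {(15, 6, 15), (15, 6, 36), (15, 6, 37), (3, 11, 3), (3, 11, 7), (33, 19, 33), (33, 19, 34), (33, 19, 38), (34, 19, 33), (34, 19, 34), (34, 19, 38), (36, 6, 15), (36, 6, 36), (36, 6, 37), (37, 6, 15), (37, 6, 36), (37, 6, 37), (38, 19, 33), (38, 19, 34), (38, 19, 38), (7, 11, 3), (7, 11, 7)}
Filtering on sid > sid2 leaves {(34, 19, 33), (36, 6, 15), (37, 6, 15), (37, 6, 36), (38, 19, 33), (38, 19, 34), (7, 11, 3)}.
Keep only column(s) sid2, qty (2 duplicate(s) eliminated): {(15, 6), (3, 11), (33, 19), (34, 19), (36, 6)}

{(15, 6), (3, 11), (33, 19), (34, 19), (36, 6)}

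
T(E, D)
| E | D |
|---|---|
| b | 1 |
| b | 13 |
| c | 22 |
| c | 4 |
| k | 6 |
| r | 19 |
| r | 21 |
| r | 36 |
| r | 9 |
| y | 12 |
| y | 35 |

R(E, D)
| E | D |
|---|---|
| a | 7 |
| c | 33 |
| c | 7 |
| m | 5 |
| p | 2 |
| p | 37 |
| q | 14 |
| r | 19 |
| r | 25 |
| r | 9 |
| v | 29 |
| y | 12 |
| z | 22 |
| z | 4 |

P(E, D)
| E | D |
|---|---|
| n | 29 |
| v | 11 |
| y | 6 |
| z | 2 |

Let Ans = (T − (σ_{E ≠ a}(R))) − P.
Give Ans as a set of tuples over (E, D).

{(b, 1), (b, 13), (c, 22), (c, 4), (k, 6), (r, 21), (r, 36), (y, 35)}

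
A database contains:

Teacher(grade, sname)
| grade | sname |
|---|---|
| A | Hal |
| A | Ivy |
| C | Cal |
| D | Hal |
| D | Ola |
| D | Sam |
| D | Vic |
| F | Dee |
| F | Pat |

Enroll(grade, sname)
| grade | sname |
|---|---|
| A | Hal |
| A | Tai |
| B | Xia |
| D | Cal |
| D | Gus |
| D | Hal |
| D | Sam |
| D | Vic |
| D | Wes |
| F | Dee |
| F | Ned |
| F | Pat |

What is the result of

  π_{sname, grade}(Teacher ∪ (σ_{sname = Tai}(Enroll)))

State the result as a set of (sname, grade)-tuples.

Filtering on sname = Tai leaves {(A, Tai)}.
Union: {(A, Hal), (A, Ivy), (C, Cal), (D, Hal), (D, Ola), (D, Sam), (D, Vic), (F, Dee), (F, Pat)} with {(A, Tai)} → {(A, Hal), (A, Ivy), (A, Tai), (C, Cal), (D, Hal), (D, Ola), (D, Sam), (D, Vic), (F, Dee), (F, Pat)}
Projecting to sname, grade: {(Cal, C), (Dee, F), (Hal, A), (Hal, D), (Ivy, A), (Ola, D), (Pat, F), (Sam, D), (Tai, A), (Vic, D)}

{(Cal, C), (Dee, F), (Hal, A), (Hal, D), (Ivy, A), (Ola, D), (Pat, F), (Sam, D), (Tai, A), (Vic, D)}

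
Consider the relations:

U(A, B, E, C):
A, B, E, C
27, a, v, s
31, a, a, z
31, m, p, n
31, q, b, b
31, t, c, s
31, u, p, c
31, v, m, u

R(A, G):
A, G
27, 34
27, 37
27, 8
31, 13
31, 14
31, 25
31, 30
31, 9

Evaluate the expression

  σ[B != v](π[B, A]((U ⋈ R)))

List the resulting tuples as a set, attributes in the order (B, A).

Joining U and R on A yields {(27, a, v, s, 34), (27, a, v, s, 37), (27, a, v, s, 8), (31, a, a, z, 13), (31, a, a, z, 14), (31, a, a, z, 25), (31, a, a, z, 30), (31, a, a, z, 9), (31, m, p, n, 13), (31, m, p, n, 14), (31, m, p, n, 25), (31, m, p, n, 30), (31, m, p, n, 9), (31, q, b, b, 13), (31, q, b, b, 14), (31, q, b, b, 25), (31, q, b, b, 30), (31, q, b, b, 9), (31, t, c, s, 13), (31, t, c, s, 14), (31, t, c, s, 25), (31, t, c, s, 30), (31, t, c, s, 9), (31, u, p, c, 13), (31, u, p, c, 14), (31, u, p, c, 25), (31, u, p, c, 30), (31, u, p, c, 9), (31, v, m, u, 13), (31, v, m, u, 14), (31, v, m, u, 25), (31, v, m, u, 30), (31, v, m, u, 9)}.
Keep only column(s) B, A (26 duplicate(s) eliminated): {(a, 27), (a, 31), (m, 31), (q, 31), (t, 31), (u, 31), (v, 31)}
σ[B != v]: keep tuples satisfying B != v → {(a, 27), (a, 31), (m, 31), (q, 31), (t, 31), (u, 31)}

{(a, 27), (a, 31), (m, 31), (q, 31), (t, 31), (u, 31)}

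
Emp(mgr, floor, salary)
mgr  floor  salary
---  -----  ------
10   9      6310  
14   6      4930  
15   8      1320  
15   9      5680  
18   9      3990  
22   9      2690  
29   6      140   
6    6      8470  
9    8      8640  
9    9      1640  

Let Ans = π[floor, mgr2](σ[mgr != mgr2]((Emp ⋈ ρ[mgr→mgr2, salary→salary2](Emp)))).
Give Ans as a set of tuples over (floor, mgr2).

{(6, 14), (6, 29), (6, 6), (8, 15), (8, 9), (9, 10), (9, 15), (9, 18), (9, 22), (9, 9)}

ρ[mgr→mgr2, salary→salary2]: schema becomes (mgr2, floor, salary2); tuples unchanged.
Emp ⋈ ρ[mgr→mgr2, salary→salary2](Emp) (natural join on floor): {(10, 9, 6310, 10, 6310), (10, 9, 6310, 15, 5680), (10, 9, 6310, 18, 3990), (10, 9, 6310, 22, 2690), (10, 9, 6310, 9, 1640), (14, 6, 4930, 14, 4930), (14, 6, 4930, 29, 140), (14, 6, 4930, 6, 8470), (15, 8, 1320, 15, 1320), (15, 8, 1320, 9, 8640), (15, 9, 5680, 10, 6310), (15, 9, 5680, 15, 5680), (15, 9, 5680, 18, 3990), (15, 9, 5680, 22, 2690), (15, 9, 5680, 9, 1640), (18, 9, 3990, 10, 6310), (18, 9, 3990, 15, 5680), (18, 9, 3990, 18, 3990), (18, 9, 3990, 22, 2690), (18, 9, 3990, 9, 1640), (22, 9, 2690, 10, 6310), (22, 9, 2690, 15, 5680), (22, 9, 2690, 18, 3990), (22, 9, 2690, 22, 2690), (22, 9, 2690, 9, 1640), (29, 6, 140, 14, 4930), (29, 6, 140, 29, 140), (29, 6, 140, 6, 8470), (6, 6, 8470, 14, 4930), (6, 6, 8470, 29, 140), (6, 6, 8470, 6, 8470), (9, 8, 8640, 15, 1320), (9, 8, 8640, 9, 8640), (9, 9, 1640, 10, 6310), (9, 9, 1640, 15, 5680), (9, 9, 1640, 18, 3990), (9, 9, 1640, 22, 2690), (9, 9, 1640, 9, 1640)}
σ[mgr != mgr2]: keep tuples satisfying mgr != mgr2 → {(10, 9, 6310, 15, 5680), (10, 9, 6310, 18, 3990), (10, 9, 6310, 22, 2690), (10, 9, 6310, 9, 1640), (14, 6, 4930, 29, 140), (14, 6, 4930, 6, 8470), (15, 8, 1320, 9, 8640), (15, 9, 5680, 10, 6310), (15, 9, 5680, 18, 3990), (15, 9, 5680, 22, 2690), (15, 9, 5680, 9, 1640), (18, 9, 3990, 10, 6310), (18, 9, 3990, 15, 5680), (18, 9, 3990, 22, 2690), (18, 9, 3990, 9, 1640), (22, 9, 2690, 10, 6310), (22, 9, 2690, 15, 5680), (22, 9, 2690, 18, 3990), (22, 9, 2690, 9, 1640), (29, 6, 140, 14, 4930), (29, 6, 140, 6, 8470), (6, 6, 8470, 14, 4930), (6, 6, 8470, 29, 140), (9, 8, 8640, 15, 1320), (9, 9, 1640, 10, 6310), (9, 9, 1640, 15, 5680), (9, 9, 1640, 18, 3990), (9, 9, 1640, 22, 2690)}
Projecting to floor, mgr2 (18 duplicate(s) eliminated): {(6, 14), (6, 29), (6, 6), (8, 15), (8, 9), (9, 10), (9, 15), (9, 18), (9, 22), (9, 9)}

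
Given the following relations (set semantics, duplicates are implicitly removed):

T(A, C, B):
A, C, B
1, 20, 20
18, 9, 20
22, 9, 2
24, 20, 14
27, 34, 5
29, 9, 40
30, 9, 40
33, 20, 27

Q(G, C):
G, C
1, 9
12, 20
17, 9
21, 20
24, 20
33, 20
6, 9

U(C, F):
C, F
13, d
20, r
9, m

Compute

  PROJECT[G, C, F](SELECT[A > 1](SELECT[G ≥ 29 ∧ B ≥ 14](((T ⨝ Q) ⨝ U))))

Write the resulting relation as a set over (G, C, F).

{(33, 20, r)}

T ⋈ Q (natural join on C): {(1, 20, 20, 12), (1, 20, 20, 21), (1, 20, 20, 24), (1, 20, 20, 33), (18, 9, 20, 1), (18, 9, 20, 17), (18, 9, 20, 6), (22, 9, 2, 1), (22, 9, 2, 17), (22, 9, 2, 6), (24, 20, 14, 12), (24, 20, 14, 21), (24, 20, 14, 24), (24, 20, 14, 33), (29, 9, 40, 1), (29, 9, 40, 17), (29, 9, 40, 6), (30, 9, 40, 1), (30, 9, 40, 17), (30, 9, 40, 6), (33, 20, 27, 12), (33, 20, 27, 21), (33, 20, 27, 24), (33, 20, 27, 33)}
(T ⨝ Q) ⋈ U (natural join on C): {(1, 20, 20, 12, r), (1, 20, 20, 21, r), (1, 20, 20, 24, r), (1, 20, 20, 33, r), (18, 9, 20, 1, m), (18, 9, 20, 17, m), (18, 9, 20, 6, m), (22, 9, 2, 1, m), (22, 9, 2, 17, m), (22, 9, 2, 6, m), (24, 20, 14, 12, r), (24, 20, 14, 21, r), (24, 20, 14, 24, r), (24, 20, 14, 33, r), (29, 9, 40, 1, m), (29, 9, 40, 17, m), (29, 9, 40, 6, m), (30, 9, 40, 1, m), (30, 9, 40, 17, m), (30, 9, 40, 6, m), (33, 20, 27, 12, r), (33, 20, 27, 21, r), (33, 20, 27, 24, r), (33, 20, 27, 33, r)}
Selection G ≥ 29 ∧ B ≥ 14: {(1, 20, 20, 33, r), (24, 20, 14, 33, r), (33, 20, 27, 33, r)}
Selection A > 1: {(24, 20, 14, 33, r), (33, 20, 27, 33, r)}
Projecting to G, C, F (1 duplicate(s) eliminated): {(33, 20, r)}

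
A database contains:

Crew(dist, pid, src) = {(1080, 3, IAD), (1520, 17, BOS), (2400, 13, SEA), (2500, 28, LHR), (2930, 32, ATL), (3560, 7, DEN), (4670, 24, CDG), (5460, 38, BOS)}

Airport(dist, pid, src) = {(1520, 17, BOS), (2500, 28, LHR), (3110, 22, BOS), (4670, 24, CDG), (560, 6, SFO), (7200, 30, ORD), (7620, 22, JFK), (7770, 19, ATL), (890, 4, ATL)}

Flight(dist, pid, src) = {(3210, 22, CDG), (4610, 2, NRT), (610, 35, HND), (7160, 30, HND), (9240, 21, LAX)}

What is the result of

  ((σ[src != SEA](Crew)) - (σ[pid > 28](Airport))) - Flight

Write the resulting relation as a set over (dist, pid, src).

Selection src != SEA: {(1080, 3, IAD), (1520, 17, BOS), (2500, 28, LHR), (2930, 32, ATL), (3560, 7, DEN), (4670, 24, CDG), (5460, 38, BOS)}
Selection pid > 28: {(7200, 30, ORD)}
Set difference of the two operands is {(1080, 3, IAD), (1520, 17, BOS), (2500, 28, LHR), (2930, 32, ATL), (3560, 7, DEN), (4670, 24, CDG), (5460, 38, BOS)}.
Set difference of the two operands is {(1080, 3, IAD), (1520, 17, BOS), (2500, 28, LHR), (2930, 32, ATL), (3560, 7, DEN), (4670, 24, CDG), (5460, 38, BOS)}.

{(1080, 3, IAD), (1520, 17, BOS), (2500, 28, LHR), (2930, 32, ATL), (3560, 7, DEN), (4670, 24, CDG), (5460, 38, BOS)}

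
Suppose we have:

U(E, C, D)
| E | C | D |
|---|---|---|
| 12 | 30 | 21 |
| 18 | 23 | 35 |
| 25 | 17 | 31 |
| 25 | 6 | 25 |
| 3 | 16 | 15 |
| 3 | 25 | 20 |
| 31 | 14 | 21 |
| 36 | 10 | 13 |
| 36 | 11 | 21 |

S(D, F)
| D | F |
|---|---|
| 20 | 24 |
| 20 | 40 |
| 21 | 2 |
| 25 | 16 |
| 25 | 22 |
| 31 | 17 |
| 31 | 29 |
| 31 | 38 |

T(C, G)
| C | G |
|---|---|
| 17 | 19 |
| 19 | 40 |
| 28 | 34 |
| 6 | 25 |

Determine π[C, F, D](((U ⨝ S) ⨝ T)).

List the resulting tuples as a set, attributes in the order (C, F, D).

{(17, 17, 31), (17, 29, 31), (17, 38, 31), (6, 16, 25), (6, 22, 25)}

U ⋈ S (natural join on D): {(12, 30, 21, 2), (25, 17, 31, 17), (25, 17, 31, 29), (25, 17, 31, 38), (25, 6, 25, 16), (25, 6, 25, 22), (3, 25, 20, 24), (3, 25, 20, 40), (31, 14, 21, 2), (36, 11, 21, 2)}
(U ⨝ S) ⋈ T (natural join on C): {(25, 17, 31, 17, 19), (25, 17, 31, 29, 19), (25, 17, 31, 38, 19), (25, 6, 25, 16, 25), (25, 6, 25, 22, 25)}
π_{C, F, D} gives {(17, 17, 31), (17, 29, 31), (17, 38, 31), (6, 16, 25), (6, 22, 25)}.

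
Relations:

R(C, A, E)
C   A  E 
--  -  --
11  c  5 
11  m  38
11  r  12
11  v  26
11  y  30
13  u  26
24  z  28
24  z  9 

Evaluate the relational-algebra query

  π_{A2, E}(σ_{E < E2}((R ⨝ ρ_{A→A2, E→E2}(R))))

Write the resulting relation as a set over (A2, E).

ρ[A→A2, E→E2]: schema becomes (C, A2, E2); tuples unchanged.
Natural join on C: {(11, c, 5, c, 5), (11, c, 5, m, 38), (11, c, 5, r, 12), (11, c, 5, v, 26), (11, c, 5, y, 30), (11, m, 38, c, 5), (11, m, 38, m, 38), (11, m, 38, r, 12), (11, m, 38, v, 26), (11, m, 38, y, 30), (11, r, 12, c, 5), (11, r, 12, m, 38), (11, r, 12, r, 12), (11, r, 12, v, 26), (11, r, 12, y, 30), (11, v, 26, c, 5), (11, v, 26, m, 38), (11, v, 26, r, 12), (11, v, 26, v, 26), (11, v, 26, y, 30), (11, y, 30, c, 5), (11, y, 30, m, 38), (11, y, 30, r, 12), (11, y, 30, v, 26), (11, y, 30, y, 30), (13, u, 26, u, 26), (24, z, 28, z, 28), (24, z, 28, z, 9), (24, z, 9, z, 28), (24, z, 9, z, 9)}
Selection E < E2: {(11, c, 5, m, 38), (11, c, 5, r, 12), (11, c, 5, v, 26), (11, c, 5, y, 30), (11, r, 12, m, 38), (11, r, 12, v, 26), (11, r, 12, y, 30), (11, v, 26, m, 38), (11, v, 26, y, 30), (11, y, 30, m, 38), (24, z, 9, z, 28)}
Projecting to A2, E: {(m, 12), (m, 26), (m, 30), (m, 5), (r, 5), (v, 12), (v, 5), (y, 12), (y, 26), (y, 5), (z, 9)}

{(m, 12), (m, 26), (m, 30), (m, 5), (r, 5), (v, 12), (v, 5), (y, 12), (y, 26), (y, 5), (z, 9)}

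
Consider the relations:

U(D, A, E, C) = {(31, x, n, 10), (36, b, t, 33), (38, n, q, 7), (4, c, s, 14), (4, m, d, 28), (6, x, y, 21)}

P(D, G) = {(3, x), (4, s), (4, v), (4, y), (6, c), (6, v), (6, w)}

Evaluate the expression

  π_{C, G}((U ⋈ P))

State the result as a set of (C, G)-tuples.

{(14, s), (14, v), (14, y), (21, c), (21, v), (21, w), (28, s), (28, v), (28, y)}

Natural join on D: {(4, c, s, 14, s), (4, c, s, 14, v), (4, c, s, 14, y), (4, m, d, 28, s), (4, m, d, 28, v), (4, m, d, 28, y), (6, x, y, 21, c), (6, x, y, 21, v), (6, x, y, 21, w)}
Projecting to C, G: {(14, s), (14, v), (14, y), (21, c), (21, v), (21, w), (28, s), (28, v), (28, y)}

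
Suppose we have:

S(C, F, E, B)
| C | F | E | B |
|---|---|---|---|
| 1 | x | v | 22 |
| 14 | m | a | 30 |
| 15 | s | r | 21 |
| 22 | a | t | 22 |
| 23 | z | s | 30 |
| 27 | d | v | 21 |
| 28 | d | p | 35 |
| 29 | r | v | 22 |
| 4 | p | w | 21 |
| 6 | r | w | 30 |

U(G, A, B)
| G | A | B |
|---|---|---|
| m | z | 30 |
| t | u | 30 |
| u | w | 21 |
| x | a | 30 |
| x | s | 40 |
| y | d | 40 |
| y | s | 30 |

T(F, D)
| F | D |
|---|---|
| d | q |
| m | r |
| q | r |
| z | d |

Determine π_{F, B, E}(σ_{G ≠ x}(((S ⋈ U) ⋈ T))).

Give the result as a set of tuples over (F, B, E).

{(d, 21, v), (m, 30, a), (z, 30, s)}

S ⋈ U (natural join on B): {(14, m, a, 30, m, z), (14, m, a, 30, t, u), (14, m, a, 30, x, a), (14, m, a, 30, y, s), (15, s, r, 21, u, w), (23, z, s, 30, m, z), (23, z, s, 30, t, u), (23, z, s, 30, x, a), (23, z, s, 30, y, s), (27, d, v, 21, u, w), (4, p, w, 21, u, w), (6, r, w, 30, m, z), (6, r, w, 30, t, u), (6, r, w, 30, x, a), (6, r, w, 30, y, s)}
(S ⋈ U) ⋈ T (natural join on F): {(14, m, a, 30, m, z, r), (14, m, a, 30, t, u, r), (14, m, a, 30, x, a, r), (14, m, a, 30, y, s, r), (23, z, s, 30, m, z, d), (23, z, s, 30, t, u, d), (23, z, s, 30, x, a, d), (23, z, s, 30, y, s, d), (27, d, v, 21, u, w, q)}
Selection G ≠ x: {(14, m, a, 30, m, z, r), (14, m, a, 30, t, u, r), (14, m, a, 30, y, s, r), (23, z, s, 30, m, z, d), (23, z, s, 30, t, u, d), (23, z, s, 30, y, s, d), (27, d, v, 21, u, w, q)}
Projecting to F, B, E (4 duplicate(s) eliminated): {(d, 21, v), (m, 30, a), (z, 30, s)}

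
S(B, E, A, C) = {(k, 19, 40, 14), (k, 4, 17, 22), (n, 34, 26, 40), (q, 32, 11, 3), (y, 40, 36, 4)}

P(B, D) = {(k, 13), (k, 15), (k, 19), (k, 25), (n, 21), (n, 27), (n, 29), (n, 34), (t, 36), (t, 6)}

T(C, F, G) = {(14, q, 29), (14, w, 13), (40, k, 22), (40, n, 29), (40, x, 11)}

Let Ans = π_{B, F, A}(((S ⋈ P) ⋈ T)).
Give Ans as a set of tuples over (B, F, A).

{(k, q, 40), (k, w, 40), (n, k, 26), (n, n, 26), (n, x, 26)}

S ⋈ P (natural join on B): {(k, 19, 40, 14, 13), (k, 19, 40, 14, 15), (k, 19, 40, 14, 19), (k, 19, 40, 14, 25), (k, 4, 17, 22, 13), (k, 4, 17, 22, 15), (k, 4, 17, 22, 19), (k, 4, 17, 22, 25), (n, 34, 26, 40, 21), (n, 34, 26, 40, 27), (n, 34, 26, 40, 29), (n, 34, 26, 40, 34)}
(S ⋈ P) ⋈ T (natural join on C): {(k, 19, 40, 14, 13, q, 29), (k, 19, 40, 14, 13, w, 13), (k, 19, 40, 14, 15, q, 29), (k, 19, 40, 14, 15, w, 13), (k, 19, 40, 14, 19, q, 29), (k, 19, 40, 14, 19, w, 13), (k, 19, 40, 14, 25, q, 29), (k, 19, 40, 14, 25, w, 13), (n, 34, 26, 40, 21, k, 22), (n, 34, 26, 40, 21, n, 29), (n, 34, 26, 40, 21, x, 11), (n, 34, 26, 40, 27, k, 22), (n, 34, 26, 40, 27, n, 29), (n, 34, 26, 40, 27, x, 11), (n, 34, 26, 40, 29, k, 22), (n, 34, 26, 40, 29, n, 29), (n, 34, 26, 40, 29, x, 11), (n, 34, 26, 40, 34, k, 22), (n, 34, 26, 40, 34, n, 29), (n, 34, 26, 40, 34, x, 11)}
Projecting to B, F, A (15 duplicate(s) eliminated): {(k, q, 40), (k, w, 40), (n, k, 26), (n, n, 26), (n, x, 26)}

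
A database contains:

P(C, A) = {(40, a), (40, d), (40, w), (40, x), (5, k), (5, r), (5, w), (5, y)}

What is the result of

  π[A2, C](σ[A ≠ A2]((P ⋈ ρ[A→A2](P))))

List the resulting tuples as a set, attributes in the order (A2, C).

ρ[A→A2]: schema becomes (C, A2); tuples unchanged.
Natural join on C: {(40, a, a), (40, a, d), (40, a, w), (40, a, x), (40, d, a), (40, d, d), (40, d, w), (40, d, x), (40, w, a), (40, w, d), (40, w, w), (40, w, x), (40, x, a), (40, x, d), (40, x, w), (40, x, x), (5, k, k), (5, k, r), (5, k, w), (5, k, y), (5, r, k), (5, r, r), (5, r, w), (5, r, y), (5, w, k), (5, w, r), (5, w, w), (5, w, y), (5, y, k), (5, y, r), (5, y, w), (5, y, y)}
Selection A ≠ A2: {(40, a, d), (40, a, w), (40, a, x), (40, d, a), (40, d, w), (40, d, x), (40, w, a), (40, w, d), (40, w, x), (40, x, a), (40, x, d), (40, x, w), (5, k, r), (5, k, w), (5, k, y), (5, r, k), (5, r, w), (5, r, y), (5, w, k), (5, w, r), (5, w, y), (5, y, k), (5, y, r), (5, y, w)}
Keep only column(s) A2, C (16 duplicate(s) eliminated): {(a, 40), (d, 40), (k, 5), (r, 5), (w, 40), (w, 5), (x, 40), (y, 5)}

{(a, 40), (d, 40), (k, 5), (r, 5), (w, 40), (w, 5), (x, 40), (y, 5)}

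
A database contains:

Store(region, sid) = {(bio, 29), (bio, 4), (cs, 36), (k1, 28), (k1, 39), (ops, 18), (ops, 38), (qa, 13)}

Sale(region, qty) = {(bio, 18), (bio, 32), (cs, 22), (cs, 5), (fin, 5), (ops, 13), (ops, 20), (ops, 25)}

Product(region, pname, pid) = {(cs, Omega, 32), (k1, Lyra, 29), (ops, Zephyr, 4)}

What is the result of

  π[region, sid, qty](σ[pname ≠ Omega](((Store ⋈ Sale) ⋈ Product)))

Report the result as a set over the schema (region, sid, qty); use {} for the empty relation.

{(ops, 18, 13), (ops, 18, 20), (ops, 18, 25), (ops, 38, 13), (ops, 38, 20), (ops, 38, 25)}

Store ⋈ Sale (natural join on region): {(bio, 29, 18), (bio, 29, 32), (bio, 4, 18), (bio, 4, 32), (cs, 36, 22), (cs, 36, 5), (ops, 18, 13), (ops, 18, 20), (ops, 18, 25), (ops, 38, 13), (ops, 38, 20), (ops, 38, 25)}
(Store ⋈ Sale) ⋈ Product (natural join on region): {(cs, 36, 22, Omega, 32), (cs, 36, 5, Omega, 32), (ops, 18, 13, Zephyr, 4), (ops, 18, 20, Zephyr, 4), (ops, 18, 25, Zephyr, 4), (ops, 38, 13, Zephyr, 4), (ops, 38, 20, Zephyr, 4), (ops, 38, 25, Zephyr, 4)}
Selection pname ≠ Omega: {(ops, 18, 13, Zephyr, 4), (ops, 18, 20, Zephyr, 4), (ops, 18, 25, Zephyr, 4), (ops, 38, 13, Zephyr, 4), (ops, 38, 20, Zephyr, 4), (ops, 38, 25, Zephyr, 4)}
π[region, sid, qty]: project onto (region, sid, qty) → {(ops, 18, 13), (ops, 18, 20), (ops, 18, 25), (ops, 38, 13), (ops, 38, 20), (ops, 38, 25)}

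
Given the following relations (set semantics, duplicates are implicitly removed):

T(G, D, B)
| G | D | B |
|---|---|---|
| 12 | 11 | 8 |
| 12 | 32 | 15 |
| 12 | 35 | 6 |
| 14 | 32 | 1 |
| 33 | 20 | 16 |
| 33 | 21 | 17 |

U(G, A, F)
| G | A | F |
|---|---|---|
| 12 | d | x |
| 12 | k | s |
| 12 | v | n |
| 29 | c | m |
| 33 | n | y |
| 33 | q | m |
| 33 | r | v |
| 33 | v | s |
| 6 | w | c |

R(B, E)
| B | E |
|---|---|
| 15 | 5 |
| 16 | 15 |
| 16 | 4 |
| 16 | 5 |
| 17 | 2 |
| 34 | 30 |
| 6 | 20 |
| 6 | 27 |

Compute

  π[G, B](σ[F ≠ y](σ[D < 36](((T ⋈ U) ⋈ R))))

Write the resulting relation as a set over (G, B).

T ⋈ U (natural join on G): {(12, 11, 8, d, x), (12, 11, 8, k, s), (12, 11, 8, v, n), (12, 32, 15, d, x), (12, 32, 15, k, s), (12, 32, 15, v, n), (12, 35, 6, d, x), (12, 35, 6, k, s), (12, 35, 6, v, n), (33, 20, 16, n, y), (33, 20, 16, q, m), (33, 20, 16, r, v), (33, 20, 16, v, s), (33, 21, 17, n, y), (33, 21, 17, q, m), (33, 21, 17, r, v), (33, 21, 17, v, s)}
(T ⋈ U) ⋈ R (natural join on B): {(12, 32, 15, d, x, 5), (12, 32, 15, k, s, 5), (12, 32, 15, v, n, 5), (12, 35, 6, d, x, 20), (12, 35, 6, d, x, 27), (12, 35, 6, k, s, 20), (12, 35, 6, k, s, 27), (12, 35, 6, v, n, 20), (12, 35, 6, v, n, 27), (33, 20, 16, n, y, 15), (33, 20, 16, n, y, 4), (33, 20, 16, n, y, 5), (33, 20, 16, q, m, 15), (33, 20, 16, q, m, 4), (33, 20, 16, q, m, 5), (33, 20, 16, r, v, 15), (33, 20, 16, r, v, 4), (33, 20, 16, r, v, 5), (33, 20, 16, v, s, 15), (33, 20, 16, v, s, 4), (33, 20, 16, v, s, 5), (33, 21, 17, n, y, 2), (33, 21, 17, q, m, 2), (33, 21, 17, r, v, 2), (33, 21, 17, v, s, 2)}
Filtering on D < 36 leaves {(12, 32, 15, d, x, 5), (12, 32, 15, k, s, 5), (12, 32, 15, v, n, 5), (12, 35, 6, d, x, 20), (12, 35, 6, d, x, 27), (12, 35, 6, k, s, 20), (12, 35, 6, k, s, 27), (12, 35, 6, v, n, 20), (12, 35, 6, v, n, 27), (33, 20, 16, n, y, 15), (33, 20, 16, n, y, 4), (33, 20, 16, n, y, 5), (33, 20, 16, q, m, 15), (33, 20, 16, q, m, 4), (33, 20, 16, q, m, 5), (33, 20, 16, r, v, 15), (33, 20, 16, r, v, 4), (33, 20, 16, r, v, 5), (33, 20, 16, v, s, 15), (33, 20, 16, v, s, 4), (33, 20, 16, v, s, 5), (33, 21, 17, n, y, 2), (33, 21, 17, q, m, 2), (33, 21, 17, r, v, 2), (33, 21, 17, v, s, 2)}.
Filtering on F ≠ y leaves {(12, 32, 15, d, x, 5), (12, 32, 15, k, s, 5), (12, 32, 15, v, n, 5), (12, 35, 6, d, x, 20), (12, 35, 6, d, x, 27), (12, 35, 6, k, s, 20), (12, 35, 6, k, s, 27), (12, 35, 6, v, n, 20), (12, 35, 6, v, n, 27), (33, 20, 16, q, m, 15), (33, 20, 16, q, m, 4), (33, 20, 16, q, m, 5), (33, 20, 16, r, v, 15), (33, 20, 16, r, v, 4), (33, 20, 16, r, v, 5), (33, 20, 16, v, s, 15), (33, 20, 16, v, s, 4), (33, 20, 16, v, s, 5), (33, 21, 17, q, m, 2), (33, 21, 17, r, v, 2), (33, 21, 17, v, s, 2)}.
π[G, B]: project onto (G, B) (17 duplicate(s) eliminated) → {(12, 15), (12, 6), (33, 16), (33, 17)}

{(12, 15), (12, 6), (33, 16), (33, 17)}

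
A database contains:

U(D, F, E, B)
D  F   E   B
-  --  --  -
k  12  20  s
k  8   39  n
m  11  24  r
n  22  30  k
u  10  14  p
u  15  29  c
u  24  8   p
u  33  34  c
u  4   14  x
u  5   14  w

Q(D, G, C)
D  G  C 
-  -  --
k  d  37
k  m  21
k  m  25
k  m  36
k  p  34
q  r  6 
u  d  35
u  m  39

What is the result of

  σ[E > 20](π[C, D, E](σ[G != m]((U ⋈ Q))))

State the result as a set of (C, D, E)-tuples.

{(34, k, 39), (35, u, 29), (35, u, 34), (37, k, 39)}

U ⋈ Q (natural join on D): {(k, 12, 20, s, d, 37), (k, 12, 20, s, m, 21), (k, 12, 20, s, m, 25), (k, 12, 20, s, m, 36), (k, 12, 20, s, p, 34), (k, 8, 39, n, d, 37), (k, 8, 39, n, m, 21), (k, 8, 39, n, m, 25), (k, 8, 39, n, m, 36), (k, 8, 39, n, p, 34), (u, 10, 14, p, d, 35), (u, 10, 14, p, m, 39), (u, 15, 29, c, d, 35), (u, 15, 29, c, m, 39), (u, 24, 8, p, d, 35), (u, 24, 8, p, m, 39), (u, 33, 34, c, d, 35), (u, 33, 34, c, m, 39), (u, 4, 14, x, d, 35), (u, 4, 14, x, m, 39), (u, 5, 14, w, d, 35), (u, 5, 14, w, m, 39)}
Selection G != m: {(k, 12, 20, s, d, 37), (k, 12, 20, s, p, 34), (k, 8, 39, n, d, 37), (k, 8, 39, n, p, 34), (u, 10, 14, p, d, 35), (u, 15, 29, c, d, 35), (u, 24, 8, p, d, 35), (u, 33, 34, c, d, 35), (u, 4, 14, x, d, 35), (u, 5, 14, w, d, 35)}
π[C, D, E]: project onto (C, D, E) (2 duplicate(s) eliminated) → {(34, k, 20), (34, k, 39), (35, u, 14), (35, u, 29), (35, u, 34), (35, u, 8), (37, k, 20), (37, k, 39)}
Selection E > 20: {(34, k, 39), (35, u, 29), (35, u, 34), (37, k, 39)}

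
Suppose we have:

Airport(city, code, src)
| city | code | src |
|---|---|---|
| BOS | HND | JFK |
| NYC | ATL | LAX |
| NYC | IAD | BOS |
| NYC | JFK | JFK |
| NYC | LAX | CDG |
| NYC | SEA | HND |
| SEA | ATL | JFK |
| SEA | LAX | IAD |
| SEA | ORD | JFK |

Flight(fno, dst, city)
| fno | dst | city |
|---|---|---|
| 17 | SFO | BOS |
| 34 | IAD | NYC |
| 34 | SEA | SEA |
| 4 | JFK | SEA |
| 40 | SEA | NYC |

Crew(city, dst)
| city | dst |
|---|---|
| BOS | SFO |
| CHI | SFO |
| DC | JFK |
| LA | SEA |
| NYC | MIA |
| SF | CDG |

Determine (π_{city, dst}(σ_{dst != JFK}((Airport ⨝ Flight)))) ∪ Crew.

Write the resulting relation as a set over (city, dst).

{(BOS, SFO), (CHI, SFO), (DC, JFK), (LA, SEA), (NYC, IAD), (NYC, MIA), (NYC, SEA), (SEA, SEA), (SF, CDG)}

Joining Airport and Flight on city yields {(BOS, HND, JFK, 17, SFO), (NYC, ATL, LAX, 34, IAD), (NYC, ATL, LAX, 40, SEA), (NYC, IAD, BOS, 34, IAD), (NYC, IAD, BOS, 40, SEA), (NYC, JFK, JFK, 34, IAD), (NYC, JFK, JFK, 40, SEA), (NYC, LAX, CDG, 34, IAD), (NYC, LAX, CDG, 40, SEA), (NYC, SEA, HND, 34, IAD), (NYC, SEA, HND, 40, SEA), (SEA, ATL, JFK, 34, SEA), (SEA, ATL, JFK, 4, JFK), (SEA, LAX, IAD, 34, SEA), (SEA, LAX, IAD, 4, JFK), (SEA, ORD, JFK, 34, SEA), (SEA, ORD, JFK, 4, JFK)}.
Filtering on dst != JFK leaves {(BOS, HND, JFK, 17, SFO), (NYC, ATL, LAX, 34, IAD), (NYC, ATL, LAX, 40, SEA), (NYC, IAD, BOS, 34, IAD), (NYC, IAD, BOS, 40, SEA), (NYC, JFK, JFK, 34, IAD), (NYC, JFK, JFK, 40, SEA), (NYC, LAX, CDG, 34, IAD), (NYC, LAX, CDG, 40, SEA), (NYC, SEA, HND, 34, IAD), (NYC, SEA, HND, 40, SEA), (SEA, ATL, JFK, 34, SEA), (SEA, LAX, IAD, 34, SEA), (SEA, ORD, JFK, 34, SEA)}.
Projecting to city, dst (10 duplicate(s) eliminated): {(BOS, SFO), (NYC, IAD), (NYC, SEA), (SEA, SEA)}
Taking the union: {(BOS, SFO), (CHI, SFO), (DC, JFK), (LA, SEA), (NYC, IAD), (NYC, MIA), (NYC, SEA), (SEA, SEA), (SF, CDG)}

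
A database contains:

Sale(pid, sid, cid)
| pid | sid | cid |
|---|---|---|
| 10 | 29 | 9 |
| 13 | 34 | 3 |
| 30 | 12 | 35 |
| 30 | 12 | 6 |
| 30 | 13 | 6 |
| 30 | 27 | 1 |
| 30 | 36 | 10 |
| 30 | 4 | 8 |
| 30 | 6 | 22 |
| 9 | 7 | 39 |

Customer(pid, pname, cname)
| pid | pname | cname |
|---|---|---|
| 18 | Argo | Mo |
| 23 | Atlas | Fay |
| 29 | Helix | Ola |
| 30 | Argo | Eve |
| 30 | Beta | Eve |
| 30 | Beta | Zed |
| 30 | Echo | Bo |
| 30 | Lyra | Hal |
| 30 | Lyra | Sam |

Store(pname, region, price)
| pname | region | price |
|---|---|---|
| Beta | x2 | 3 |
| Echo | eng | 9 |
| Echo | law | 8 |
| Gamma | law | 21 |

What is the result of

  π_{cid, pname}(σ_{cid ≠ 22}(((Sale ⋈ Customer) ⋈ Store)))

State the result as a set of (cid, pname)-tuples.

{(1, Beta), (1, Echo), (10, Beta), (10, Echo), (35, Beta), (35, Echo), (6, Beta), (6, Echo), (8, Beta), (8, Echo)}

Joining Sale and Customer on pid yields {(30, 12, 35, Argo, Eve), (30, 12, 35, Beta, Eve), (30, 12, 35, Beta, Zed), (30, 12, 35, Echo, Bo), (30, 12, 35, Lyra, Hal), (30, 12, 35, Lyra, Sam), (30, 12, 6, Argo, Eve), (30, 12, 6, Beta, Eve), (30, 12, 6, Beta, Zed), (30, 12, 6, Echo, Bo), (30, 12, 6, Lyra, Hal), (30, 12, 6, Lyra, Sam), (30, 13, 6, Argo, Eve), (30, 13, 6, Beta, Eve), (30, 13, 6, Beta, Zed), (30, 13, 6, Echo, Bo), (30, 13, 6, Lyra, Hal), (30, 13, 6, Lyra, Sam), (30, 27, 1, Argo, Eve), (30, 27, 1, Beta, Eve), (30, 27, 1, Beta, Zed), (30, 27, 1, Echo, Bo), (30, 27, 1, Lyra, Hal), (30, 27, 1, Lyra, Sam), (30, 36, 10, Argo, Eve), (30, 36, 10, Beta, Eve), (30, 36, 10, Beta, Zed), (30, 36, 10, Echo, Bo), (30, 36, 10, Lyra, Hal), (30, 36, 10, Lyra, Sam), (30, 4, 8, Argo, Eve), (30, 4, 8, Beta, Eve), (30, 4, 8, Beta, Zed), (30, 4, 8, Echo, Bo), (30, 4, 8, Lyra, Hal), (30, 4, 8, Lyra, Sam), (30, 6, 22, Argo, Eve), (30, 6, 22, Beta, Eve), (30, 6, 22, Beta, Zed), (30, 6, 22, Echo, Bo), (30, 6, 22, Lyra, Hal), (30, 6, 22, Lyra, Sam)}.
Joining (Sale ⋈ Customer) and Store on pname yields {(30, 12, 35, Beta, Eve, x2, 3), (30, 12, 35, Beta, Zed, x2, 3), (30, 12, 35, Echo, Bo, eng, 9), (30, 12, 35, Echo, Bo, law, 8), (30, 12, 6, Beta, Eve, x2, 3), (30, 12, 6, Beta, Zed, x2, 3), (30, 12, 6, Echo, Bo, eng, 9), (30, 12, 6, Echo, Bo, law, 8), (30, 13, 6, Beta, Eve, x2, 3), (30, 13, 6, Beta, Zed, x2, 3), (30, 13, 6, Echo, Bo, eng, 9), (30, 13, 6, Echo, Bo, law, 8), (30, 27, 1, Beta, Eve, x2, 3), (30, 27, 1, Beta, Zed, x2, 3), (30, 27, 1, Echo, Bo, eng, 9), (30, 27, 1, Echo, Bo, law, 8), (30, 36, 10, Beta, Eve, x2, 3), (30, 36, 10, Beta, Zed, x2, 3), (30, 36, 10, Echo, Bo, eng, 9), (30, 36, 10, Echo, Bo, law, 8), (30, 4, 8, Beta, Eve, x2, 3), (30, 4, 8, Beta, Zed, x2, 3), (30, 4, 8, Echo, Bo, eng, 9), (30, 4, 8, Echo, Bo, law, 8), (30, 6, 22, Beta, Eve, x2, 3), (30, 6, 22, Beta, Zed, x2, 3), (30, 6, 22, Echo, Bo, eng, 9), (30, 6, 22, Echo, Bo, law, 8)}.
Filtering on cid ≠ 22 leaves {(30, 12, 35, Beta, Eve, x2, 3), (30, 12, 35, Beta, Zed, x2, 3), (30, 12, 35, Echo, Bo, eng, 9), (30, 12, 35, Echo, Bo, law, 8), (30, 12, 6, Beta, Eve, x2, 3), (30, 12, 6, Beta, Zed, x2, 3), (30, 12, 6, Echo, Bo, eng, 9), (30, 12, 6, Echo, Bo, law, 8), (30, 13, 6, Beta, Eve, x2, 3), (30, 13, 6, Beta, Zed, x2, 3), (30, 13, 6, Echo, Bo, eng, 9), (30, 13, 6, Echo, Bo, law, 8), (30, 27, 1, Beta, Eve, x2, 3), (30, 27, 1, Beta, Zed, x2, 3), (30, 27, 1, Echo, Bo, eng, 9), (30, 27, 1, Echo, Bo, law, 8), (30, 36, 10, Beta, Eve, x2, 3), (30, 36, 10, Beta, Zed, x2, 3), (30, 36, 10, Echo, Bo, eng, 9), (30, 36, 10, Echo, Bo, law, 8), (30, 4, 8, Beta, Eve, x2, 3), (30, 4, 8, Beta, Zed, x2, 3), (30, 4, 8, Echo, Bo, eng, 9), (30, 4, 8, Echo, Bo, law, 8)}.
π[cid, pname]: project onto (cid, pname) (14 duplicate(s) eliminated) → {(1, Beta), (1, Echo), (10, Beta), (10, Echo), (35, Beta), (35, Echo), (6, Beta), (6, Echo), (8, Beta), (8, Echo)}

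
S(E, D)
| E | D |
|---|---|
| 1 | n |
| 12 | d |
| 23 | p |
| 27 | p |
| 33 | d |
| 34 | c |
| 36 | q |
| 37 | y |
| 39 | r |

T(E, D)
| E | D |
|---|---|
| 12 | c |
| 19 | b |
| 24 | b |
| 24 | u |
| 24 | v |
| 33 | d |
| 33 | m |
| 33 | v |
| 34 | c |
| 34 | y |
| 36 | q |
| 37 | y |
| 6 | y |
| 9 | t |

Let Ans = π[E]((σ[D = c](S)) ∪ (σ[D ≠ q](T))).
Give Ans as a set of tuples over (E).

{12, 19, 24, 33, 34, 37, 6, 9}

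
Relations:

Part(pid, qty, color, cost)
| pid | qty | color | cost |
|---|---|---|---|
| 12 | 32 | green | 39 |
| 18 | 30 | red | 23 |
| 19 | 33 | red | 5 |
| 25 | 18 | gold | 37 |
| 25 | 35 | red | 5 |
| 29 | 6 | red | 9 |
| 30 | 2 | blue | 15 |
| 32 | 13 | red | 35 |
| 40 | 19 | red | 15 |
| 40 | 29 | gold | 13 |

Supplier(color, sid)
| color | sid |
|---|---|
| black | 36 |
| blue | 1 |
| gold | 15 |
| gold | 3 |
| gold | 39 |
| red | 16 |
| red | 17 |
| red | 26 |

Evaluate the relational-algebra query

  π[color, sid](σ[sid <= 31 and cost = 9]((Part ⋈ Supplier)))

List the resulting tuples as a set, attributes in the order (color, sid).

{(red, 16), (red, 17), (red, 26)}

Natural join on color: {(18, 30, red, 23, 16), (18, 30, red, 23, 17), (18, 30, red, 23, 26), (19, 33, red, 5, 16), (19, 33, red, 5, 17), (19, 33, red, 5, 26), (25, 18, gold, 37, 15), (25, 18, gold, 37, 3), (25, 18, gold, 37, 39), (25, 35, red, 5, 16), (25, 35, red, 5, 17), (25, 35, red, 5, 26), (29, 6, red, 9, 16), (29, 6, red, 9, 17), (29, 6, red, 9, 26), (30, 2, blue, 15, 1), (32, 13, red, 35, 16), (32, 13, red, 35, 17), (32, 13, red, 35, 26), (40, 19, red, 15, 16), (40, 19, red, 15, 17), (40, 19, red, 15, 26), (40, 29, gold, 13, 15), (40, 29, gold, 13, 3), (40, 29, gold, 13, 39)}
Selection sid <= 31 and cost = 9: {(29, 6, red, 9, 16), (29, 6, red, 9, 17), (29, 6, red, 9, 26)}
π[color, sid]: project onto (color, sid) → {(red, 16), (red, 17), (red, 26)}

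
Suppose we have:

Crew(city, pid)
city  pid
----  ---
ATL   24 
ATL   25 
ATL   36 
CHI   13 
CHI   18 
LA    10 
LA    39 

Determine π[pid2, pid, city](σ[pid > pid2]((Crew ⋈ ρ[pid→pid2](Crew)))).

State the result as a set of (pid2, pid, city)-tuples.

{(10, 39, LA), (13, 18, CHI), (24, 25, ATL), (24, 36, ATL), (25, 36, ATL)}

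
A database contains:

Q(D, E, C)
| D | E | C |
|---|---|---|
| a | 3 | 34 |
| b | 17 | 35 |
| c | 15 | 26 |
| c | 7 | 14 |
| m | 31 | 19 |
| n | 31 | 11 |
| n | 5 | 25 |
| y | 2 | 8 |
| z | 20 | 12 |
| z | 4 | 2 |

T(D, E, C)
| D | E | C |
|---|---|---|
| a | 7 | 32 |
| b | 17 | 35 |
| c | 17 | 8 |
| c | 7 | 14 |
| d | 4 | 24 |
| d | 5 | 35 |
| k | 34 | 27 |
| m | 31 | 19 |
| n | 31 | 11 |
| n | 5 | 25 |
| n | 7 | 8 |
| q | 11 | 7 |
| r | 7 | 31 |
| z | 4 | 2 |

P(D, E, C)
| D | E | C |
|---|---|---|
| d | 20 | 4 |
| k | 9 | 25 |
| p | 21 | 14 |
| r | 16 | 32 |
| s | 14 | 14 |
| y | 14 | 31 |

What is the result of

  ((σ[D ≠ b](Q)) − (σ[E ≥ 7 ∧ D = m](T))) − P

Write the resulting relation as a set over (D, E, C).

Filtering on D ≠ b leaves {(a, 3, 34), (c, 15, 26), (c, 7, 14), (m, 31, 19), (n, 31, 11), (n, 5, 25), (y, 2, 8), (z, 20, 12), (z, 4, 2)}.
Filtering on E ≥ 7 ∧ D = m leaves {(m, 31, 19)}.
Taking the difference: {(a, 3, 34), (c, 15, 26), (c, 7, 14), (n, 31, 11), (n, 5, 25), (y, 2, 8), (z, 20, 12), (z, 4, 2)}
Taking the difference: {(a, 3, 34), (c, 15, 26), (c, 7, 14), (n, 31, 11), (n, 5, 25), (y, 2, 8), (z, 20, 12), (z, 4, 2)}

{(a, 3, 34), (c, 15, 26), (c, 7, 14), (n, 31, 11), (n, 5, 25), (y, 2, 8), (z, 20, 12), (z, 4, 2)}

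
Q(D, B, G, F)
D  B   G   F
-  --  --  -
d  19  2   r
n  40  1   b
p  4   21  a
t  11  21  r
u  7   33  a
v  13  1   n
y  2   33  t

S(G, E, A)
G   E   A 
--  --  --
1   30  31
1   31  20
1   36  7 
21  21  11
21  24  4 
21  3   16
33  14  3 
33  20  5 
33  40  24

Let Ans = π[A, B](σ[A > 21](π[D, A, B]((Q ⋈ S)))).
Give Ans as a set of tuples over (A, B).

{(24, 2), (24, 7), (31, 13), (31, 40)}

Natural join on G: {(n, 40, 1, b, 30, 31), (n, 40, 1, b, 31, 20), (n, 40, 1, b, 36, 7), (p, 4, 21, a, 21, 11), (p, 4, 21, a, 24, 4), (p, 4, 21, a, 3, 16), (t, 11, 21, r, 21, 11), (t, 11, 21, r, 24, 4), (t, 11, 21, r, 3, 16), (u, 7, 33, a, 14, 3), (u, 7, 33, a, 20, 5), (u, 7, 33, a, 40, 24), (v, 13, 1, n, 30, 31), (v, 13, 1, n, 31, 20), (v, 13, 1, n, 36, 7), (y, 2, 33, t, 14, 3), (y, 2, 33, t, 20, 5), (y, 2, 33, t, 40, 24)}
Projecting to D, A, B: {(n, 20, 40), (n, 31, 40), (n, 7, 40), (p, 11, 4), (p, 16, 4), (p, 4, 4), (t, 11, 11), (t, 16, 11), (t, 4, 11), (u, 24, 7), (u, 3, 7), (u, 5, 7), (v, 20, 13), (v, 31, 13), (v, 7, 13), (y, 24, 2), (y, 3, 2), (y, 5, 2)}
Filtering on A > 21 leaves {(n, 31, 40), (u, 24, 7), (v, 31, 13), (y, 24, 2)}.
Projecting to A, B: {(24, 2), (24, 7), (31, 13), (31, 40)}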